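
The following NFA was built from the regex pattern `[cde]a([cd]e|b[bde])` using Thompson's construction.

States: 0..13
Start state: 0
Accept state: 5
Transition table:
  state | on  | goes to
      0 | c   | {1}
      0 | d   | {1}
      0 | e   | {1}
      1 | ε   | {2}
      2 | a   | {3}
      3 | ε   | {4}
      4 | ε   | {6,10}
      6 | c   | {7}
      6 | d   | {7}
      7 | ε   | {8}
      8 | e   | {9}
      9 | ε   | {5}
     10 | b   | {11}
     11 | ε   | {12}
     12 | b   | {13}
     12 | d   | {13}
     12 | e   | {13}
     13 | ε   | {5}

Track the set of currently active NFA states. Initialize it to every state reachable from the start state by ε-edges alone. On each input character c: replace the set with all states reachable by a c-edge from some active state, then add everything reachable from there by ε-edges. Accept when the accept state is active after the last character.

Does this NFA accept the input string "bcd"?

Answer: REJECT

Steps:
start: ε-closure({0}) = {0}
'b' @ 1: {}  — state set empty
rest 'cd' ignored (set empty)
end set {} — state 5 not in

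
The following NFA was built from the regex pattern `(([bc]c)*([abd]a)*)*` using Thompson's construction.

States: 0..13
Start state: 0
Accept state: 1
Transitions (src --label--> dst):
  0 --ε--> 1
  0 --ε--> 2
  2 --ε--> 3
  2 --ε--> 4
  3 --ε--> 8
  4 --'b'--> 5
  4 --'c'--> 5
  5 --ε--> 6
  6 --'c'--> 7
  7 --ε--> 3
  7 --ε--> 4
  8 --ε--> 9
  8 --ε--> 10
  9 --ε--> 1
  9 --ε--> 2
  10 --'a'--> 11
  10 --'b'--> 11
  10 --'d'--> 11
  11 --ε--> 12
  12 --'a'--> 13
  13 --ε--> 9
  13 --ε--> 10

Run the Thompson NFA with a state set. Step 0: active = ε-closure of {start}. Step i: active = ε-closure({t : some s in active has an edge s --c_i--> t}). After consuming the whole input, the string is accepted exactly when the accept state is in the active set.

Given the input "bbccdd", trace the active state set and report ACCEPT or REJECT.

Answer: REJECT

Derivation:
initial (ε-close {0}): {0,1,2,3,4,8,9,10}
'b' @ 1: {5,6,11,12}
'b' @ 2: {}  — state set empty
rest 'ccdd' ignored (set empty)
final: {}; accept 1 not in set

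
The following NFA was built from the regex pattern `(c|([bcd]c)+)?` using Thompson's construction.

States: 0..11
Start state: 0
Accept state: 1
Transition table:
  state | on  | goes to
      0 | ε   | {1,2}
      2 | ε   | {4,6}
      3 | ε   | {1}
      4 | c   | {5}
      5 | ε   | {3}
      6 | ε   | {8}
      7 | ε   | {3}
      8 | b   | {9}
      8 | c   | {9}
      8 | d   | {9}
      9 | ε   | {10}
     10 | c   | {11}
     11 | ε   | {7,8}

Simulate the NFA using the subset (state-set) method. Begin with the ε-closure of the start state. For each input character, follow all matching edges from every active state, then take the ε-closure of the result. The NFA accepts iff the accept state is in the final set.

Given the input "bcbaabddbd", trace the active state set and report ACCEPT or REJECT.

Answer: REJECT

Trace:
start: ε-closure({0}) = {0,1,2,4,6,8}
'b' @ 1: {9,10}
'c' @ 2: {1,3,7,8,11}  (accept∈set)
'b' @ 3: {9,10}
'a' @ 4: {}  — state set empty
rest 'abddbd' ignored (set empty)
after full input: {}  (accept=1 not in)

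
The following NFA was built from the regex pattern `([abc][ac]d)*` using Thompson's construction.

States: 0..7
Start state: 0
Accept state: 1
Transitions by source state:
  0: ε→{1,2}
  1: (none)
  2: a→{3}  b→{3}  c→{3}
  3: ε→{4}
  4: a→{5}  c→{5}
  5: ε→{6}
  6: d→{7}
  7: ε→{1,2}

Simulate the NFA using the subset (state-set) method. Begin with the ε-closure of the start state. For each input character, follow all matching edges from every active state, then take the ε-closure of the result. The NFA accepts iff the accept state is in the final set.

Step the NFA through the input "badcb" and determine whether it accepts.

initial (ε-close {0}): {0,1,2}
'b' @ 1: {3,4}
'a' @ 2: {5,6}
'd' @ 3: {1,2,7}  [accepting]
'c' @ 4: {3,4}
'b' @ 5: {}  — state set empty
final: {}; accept 1 not in set

Answer: REJECT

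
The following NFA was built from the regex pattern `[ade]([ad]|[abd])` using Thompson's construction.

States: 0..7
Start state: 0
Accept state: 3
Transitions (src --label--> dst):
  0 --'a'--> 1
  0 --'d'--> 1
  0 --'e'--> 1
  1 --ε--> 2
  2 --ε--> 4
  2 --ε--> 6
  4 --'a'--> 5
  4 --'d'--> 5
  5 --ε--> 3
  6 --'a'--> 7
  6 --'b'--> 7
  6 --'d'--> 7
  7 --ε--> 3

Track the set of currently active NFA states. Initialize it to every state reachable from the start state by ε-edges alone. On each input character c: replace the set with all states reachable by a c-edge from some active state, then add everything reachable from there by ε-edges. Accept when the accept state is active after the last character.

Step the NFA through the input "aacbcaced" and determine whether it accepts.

initial (ε-close {0}): {0}
'a' @ 1: {1,2,4,6}
'a' @ 2: {3,5,7}  ✓accept
'c' @ 3: {}  — no active states
rest 'bcaced' ignored (set empty)
after full input: {}  (accept=3 not in)

Answer: REJECT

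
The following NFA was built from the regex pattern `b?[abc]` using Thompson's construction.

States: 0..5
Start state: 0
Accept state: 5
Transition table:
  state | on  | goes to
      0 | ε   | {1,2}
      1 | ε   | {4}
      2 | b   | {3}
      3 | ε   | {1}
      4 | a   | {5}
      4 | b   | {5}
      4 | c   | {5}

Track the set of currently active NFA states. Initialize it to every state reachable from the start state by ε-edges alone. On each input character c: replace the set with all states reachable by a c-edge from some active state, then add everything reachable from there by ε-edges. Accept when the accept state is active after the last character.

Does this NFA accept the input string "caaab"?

Answer: REJECT

Trace:
initial (ε-close {0}): {0,1,2,4}
'c' @ 1: {5}  [accepting]
'a' @ 2: {}  — state set empty
rest 'aab' ignored (set empty)
after full input: {}  (accept=5 not in)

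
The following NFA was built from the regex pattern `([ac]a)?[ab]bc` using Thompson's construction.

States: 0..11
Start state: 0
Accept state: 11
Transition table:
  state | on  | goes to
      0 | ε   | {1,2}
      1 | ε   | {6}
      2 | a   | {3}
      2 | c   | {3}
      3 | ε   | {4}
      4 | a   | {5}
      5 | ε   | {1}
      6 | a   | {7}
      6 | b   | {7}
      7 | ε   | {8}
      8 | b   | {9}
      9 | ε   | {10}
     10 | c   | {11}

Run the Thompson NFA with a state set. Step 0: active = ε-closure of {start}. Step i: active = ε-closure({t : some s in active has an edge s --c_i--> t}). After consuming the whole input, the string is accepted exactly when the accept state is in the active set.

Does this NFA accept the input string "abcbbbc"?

S₀ = ε-closure({0}) = {0,1,2,6}
'a' @ 1: {3,4,7,8}
'b' @ 2: {9,10}
'c' @ 3: {11}  [accepting]
'b' @ 4: {}  — state set empty
rest 'bbc' ignored (set empty)
after full input: {}  (accept=11 not in)

Answer: REJECT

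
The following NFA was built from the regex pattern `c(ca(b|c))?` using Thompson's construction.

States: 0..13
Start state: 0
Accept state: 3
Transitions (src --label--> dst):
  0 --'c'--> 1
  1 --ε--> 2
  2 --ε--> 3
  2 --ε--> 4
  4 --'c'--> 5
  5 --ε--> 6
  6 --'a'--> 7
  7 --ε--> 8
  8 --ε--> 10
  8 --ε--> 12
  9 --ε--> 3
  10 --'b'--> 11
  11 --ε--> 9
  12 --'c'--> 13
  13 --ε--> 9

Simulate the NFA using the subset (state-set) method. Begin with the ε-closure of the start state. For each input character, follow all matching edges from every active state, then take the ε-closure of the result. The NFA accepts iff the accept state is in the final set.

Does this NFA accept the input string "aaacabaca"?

start: ε-closure({0}) = {0}
'a' @ 1: {}  — dead — no transitions
rest 'aacabaca' ignored (set empty)
end set {} — state 3 not in

Answer: REJECT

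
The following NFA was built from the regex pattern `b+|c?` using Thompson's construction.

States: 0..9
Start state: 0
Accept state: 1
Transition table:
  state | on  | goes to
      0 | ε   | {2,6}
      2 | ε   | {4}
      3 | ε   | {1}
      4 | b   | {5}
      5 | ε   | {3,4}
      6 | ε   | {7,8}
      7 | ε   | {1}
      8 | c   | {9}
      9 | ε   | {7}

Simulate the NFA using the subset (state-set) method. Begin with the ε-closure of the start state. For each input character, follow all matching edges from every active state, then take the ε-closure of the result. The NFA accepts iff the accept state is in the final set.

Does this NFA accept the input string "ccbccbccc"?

Answer: REJECT

Steps:
S₀ = ε-closure({0}) = {0,1,2,4,6,7,8}
'c' @ 1: {1,7,9}  [accepting]
'c' @ 2: {}  — state set empty
rest 'bccbccc' ignored (set empty)
end set {} — state 1 not in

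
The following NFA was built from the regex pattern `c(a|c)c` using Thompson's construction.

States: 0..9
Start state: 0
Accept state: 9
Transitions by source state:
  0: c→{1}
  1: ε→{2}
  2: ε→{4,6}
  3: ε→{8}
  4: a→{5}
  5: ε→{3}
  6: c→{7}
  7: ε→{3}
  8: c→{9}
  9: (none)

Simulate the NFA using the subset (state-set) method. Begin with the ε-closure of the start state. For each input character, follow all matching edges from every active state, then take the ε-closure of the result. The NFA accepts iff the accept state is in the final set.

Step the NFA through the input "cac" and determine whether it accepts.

initial (ε-close {0}): {0}
'c' @ 1: {1,2,4,6}
'a' @ 2: {3,5,8}
'c' @ 3: {9}  [accepting]
end set {9} — state 9 in

Answer: ACCEPT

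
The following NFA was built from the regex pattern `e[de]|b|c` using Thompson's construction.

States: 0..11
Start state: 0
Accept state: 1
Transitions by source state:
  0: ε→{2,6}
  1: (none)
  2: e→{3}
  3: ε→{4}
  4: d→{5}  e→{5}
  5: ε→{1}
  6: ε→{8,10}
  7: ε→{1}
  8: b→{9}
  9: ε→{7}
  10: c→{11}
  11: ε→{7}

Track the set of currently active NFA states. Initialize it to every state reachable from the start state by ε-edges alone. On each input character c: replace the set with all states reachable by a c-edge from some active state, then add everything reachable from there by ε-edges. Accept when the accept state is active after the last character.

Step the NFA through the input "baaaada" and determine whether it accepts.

Answer: REJECT

Derivation:
S₀ = ε-closure({0}) = {0,2,6,8,10}
'b' @ 1: {1,7,9}  ✓accept
'a' @ 2: {}  — state set empty
rest 'aaada' ignored (set empty)
after full input: {}  (accept=1 not in)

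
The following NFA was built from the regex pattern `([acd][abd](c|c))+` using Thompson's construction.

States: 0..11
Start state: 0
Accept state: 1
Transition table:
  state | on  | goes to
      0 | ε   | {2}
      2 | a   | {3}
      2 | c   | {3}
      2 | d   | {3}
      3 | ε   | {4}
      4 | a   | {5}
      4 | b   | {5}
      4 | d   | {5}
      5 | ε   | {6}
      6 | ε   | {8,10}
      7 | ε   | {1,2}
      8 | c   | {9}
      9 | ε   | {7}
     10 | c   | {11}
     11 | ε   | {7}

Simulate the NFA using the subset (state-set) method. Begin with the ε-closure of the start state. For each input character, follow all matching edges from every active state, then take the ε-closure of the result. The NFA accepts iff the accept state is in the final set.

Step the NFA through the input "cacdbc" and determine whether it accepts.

Answer: ACCEPT

Trace:
S₀ = ε-closure({0}) = {0,2}
'c' @ 1: {3,4}
'a' @ 2: {5,6,8,10}
'c' @ 3: {1,2,7,9,11}  ✓accept
'd' @ 4: {3,4}
'b' @ 5: {5,6,8,10}
'c' @ 6: {1,2,7,9,11}  ✓accept
final: {1,2,7,9,11}; accept 1 in set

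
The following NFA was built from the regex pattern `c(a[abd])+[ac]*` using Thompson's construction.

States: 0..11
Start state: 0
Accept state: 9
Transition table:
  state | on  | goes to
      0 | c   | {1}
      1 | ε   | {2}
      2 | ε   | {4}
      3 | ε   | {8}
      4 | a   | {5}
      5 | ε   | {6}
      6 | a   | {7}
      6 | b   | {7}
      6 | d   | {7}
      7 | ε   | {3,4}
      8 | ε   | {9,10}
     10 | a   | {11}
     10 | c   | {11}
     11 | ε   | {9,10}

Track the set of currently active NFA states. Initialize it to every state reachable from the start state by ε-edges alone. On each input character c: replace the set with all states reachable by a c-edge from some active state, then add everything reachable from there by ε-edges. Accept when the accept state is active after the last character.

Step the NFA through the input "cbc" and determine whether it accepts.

initial (ε-close {0}): {0}
'c' @ 1: {1,2,4}
'b' @ 2: {}  — no active states
rest 'c' ignored (set empty)
final: {}; accept 9 not in set

Answer: REJECT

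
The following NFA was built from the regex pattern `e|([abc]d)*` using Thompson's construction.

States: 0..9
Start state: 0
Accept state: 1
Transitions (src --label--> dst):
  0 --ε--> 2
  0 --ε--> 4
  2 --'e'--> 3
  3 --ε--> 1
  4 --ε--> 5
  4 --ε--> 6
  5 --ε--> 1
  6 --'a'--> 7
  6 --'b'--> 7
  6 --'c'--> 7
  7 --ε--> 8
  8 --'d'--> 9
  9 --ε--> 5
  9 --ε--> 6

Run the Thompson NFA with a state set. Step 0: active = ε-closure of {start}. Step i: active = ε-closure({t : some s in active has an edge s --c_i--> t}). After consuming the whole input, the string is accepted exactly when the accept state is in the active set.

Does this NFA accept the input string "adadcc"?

start: ε-closure({0}) = {0,1,2,4,5,6}
'a' @ 1: {7,8}
'd' @ 2: {1,5,6,9}  ✓accept
'a' @ 3: {7,8}
'd' @ 4: {1,5,6,9}  ✓accept
'c' @ 5: {7,8}
'c' @ 6: {}  — no active states
end set {} — state 1 not in

Answer: REJECT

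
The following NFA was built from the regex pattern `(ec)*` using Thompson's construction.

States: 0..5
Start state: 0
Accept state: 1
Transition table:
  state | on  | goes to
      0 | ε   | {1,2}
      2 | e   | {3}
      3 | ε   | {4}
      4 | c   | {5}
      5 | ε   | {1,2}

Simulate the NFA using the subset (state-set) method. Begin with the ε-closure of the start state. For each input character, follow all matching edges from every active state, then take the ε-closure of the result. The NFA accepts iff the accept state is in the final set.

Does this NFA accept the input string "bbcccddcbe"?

S₀ = ε-closure({0}) = {0,1,2}
'b' @ 1: {}  — dead — no transitions
rest 'bcccddcbe' ignored (set empty)
final: {}; accept 1 not in set

Answer: REJECT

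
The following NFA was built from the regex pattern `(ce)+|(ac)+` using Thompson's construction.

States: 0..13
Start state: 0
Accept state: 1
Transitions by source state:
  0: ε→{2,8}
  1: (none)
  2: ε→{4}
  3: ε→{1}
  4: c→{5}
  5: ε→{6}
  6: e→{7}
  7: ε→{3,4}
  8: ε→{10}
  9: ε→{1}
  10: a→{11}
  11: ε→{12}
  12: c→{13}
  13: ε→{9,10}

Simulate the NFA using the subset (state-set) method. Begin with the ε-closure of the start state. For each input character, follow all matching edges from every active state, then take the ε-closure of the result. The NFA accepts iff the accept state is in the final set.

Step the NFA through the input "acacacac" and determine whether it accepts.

initial (ε-close {0}): {0,2,4,8,10}
'a' @ 1: {11,12}
'c' @ 2: {1,9,10,13}  ✓accept
'a' @ 3: {11,12}
'c' @ 4: {1,9,10,13}  ✓accept
'a' @ 5: {11,12}
'c' @ 6: {1,9,10,13}  ✓accept
'a' @ 7: {11,12}
'c' @ 8: {1,9,10,13}  ✓accept
final: {1,9,10,13}; accept 1 in set

Answer: ACCEPT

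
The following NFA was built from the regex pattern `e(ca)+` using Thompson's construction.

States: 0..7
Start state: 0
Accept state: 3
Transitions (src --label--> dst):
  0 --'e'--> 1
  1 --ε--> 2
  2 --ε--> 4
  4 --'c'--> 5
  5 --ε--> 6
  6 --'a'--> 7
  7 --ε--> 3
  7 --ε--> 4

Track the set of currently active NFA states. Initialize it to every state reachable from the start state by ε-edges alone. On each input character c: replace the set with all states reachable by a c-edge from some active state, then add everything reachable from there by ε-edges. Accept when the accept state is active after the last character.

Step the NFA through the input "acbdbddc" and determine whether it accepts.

Answer: REJECT

Derivation:
initial (ε-close {0}): {0}
'a' @ 1: {}  — dead — no transitions
rest 'cbdbddc' ignored (set empty)
end set {} — state 3 not in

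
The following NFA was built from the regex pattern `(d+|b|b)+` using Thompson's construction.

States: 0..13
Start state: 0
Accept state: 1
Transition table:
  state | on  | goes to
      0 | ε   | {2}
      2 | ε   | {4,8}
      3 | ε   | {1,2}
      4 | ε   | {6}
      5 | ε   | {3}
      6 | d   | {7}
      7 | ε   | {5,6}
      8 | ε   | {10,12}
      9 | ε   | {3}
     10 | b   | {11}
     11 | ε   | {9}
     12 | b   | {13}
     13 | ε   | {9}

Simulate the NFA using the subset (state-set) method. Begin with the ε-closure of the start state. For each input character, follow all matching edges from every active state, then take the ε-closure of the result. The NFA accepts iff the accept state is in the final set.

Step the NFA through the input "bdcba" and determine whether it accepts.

Answer: REJECT

Steps:
S₀ = ε-closure({0}) = {0,2,4,6,8,10,12}
'b' @ 1: {1,2,3,4,6,8,9,10,11,12,13}  ✓accept
'd' @ 2: {1,2,3,4,5,6,7,8,10,12}  ✓accept
'c' @ 3: {}  — dead — no transitions
rest 'ba' ignored (set empty)
end set {} — state 1 not in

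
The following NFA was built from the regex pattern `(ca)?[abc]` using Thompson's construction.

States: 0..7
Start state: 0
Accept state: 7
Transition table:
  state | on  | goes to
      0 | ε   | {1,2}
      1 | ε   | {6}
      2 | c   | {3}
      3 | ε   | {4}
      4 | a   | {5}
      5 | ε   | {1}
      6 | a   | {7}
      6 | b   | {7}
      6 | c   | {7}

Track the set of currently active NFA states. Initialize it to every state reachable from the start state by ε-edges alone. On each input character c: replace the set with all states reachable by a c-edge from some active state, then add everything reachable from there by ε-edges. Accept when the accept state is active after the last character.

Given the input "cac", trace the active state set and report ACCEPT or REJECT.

Answer: ACCEPT

Derivation:
S₀ = ε-closure({0}) = {0,1,2,6}
'c' @ 1: {3,4,7}  ✓accept
'a' @ 2: {1,5,6}
'c' @ 3: {7}  ✓accept
after full input: {7}  (accept=7 in)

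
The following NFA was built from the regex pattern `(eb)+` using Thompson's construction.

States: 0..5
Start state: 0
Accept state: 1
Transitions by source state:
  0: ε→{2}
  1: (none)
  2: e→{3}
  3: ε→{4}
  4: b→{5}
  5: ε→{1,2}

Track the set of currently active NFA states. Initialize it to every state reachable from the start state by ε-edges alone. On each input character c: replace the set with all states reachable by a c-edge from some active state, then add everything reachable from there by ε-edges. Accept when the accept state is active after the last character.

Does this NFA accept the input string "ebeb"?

S₀ = ε-closure({0}) = {0,2}
'e' @ 1: {3,4}
'b' @ 2: {1,2,5}  (accept∈set)
'e' @ 3: {3,4}
'b' @ 4: {1,2,5}  (accept∈set)
end set {1,2,5} — state 1 in

Answer: ACCEPT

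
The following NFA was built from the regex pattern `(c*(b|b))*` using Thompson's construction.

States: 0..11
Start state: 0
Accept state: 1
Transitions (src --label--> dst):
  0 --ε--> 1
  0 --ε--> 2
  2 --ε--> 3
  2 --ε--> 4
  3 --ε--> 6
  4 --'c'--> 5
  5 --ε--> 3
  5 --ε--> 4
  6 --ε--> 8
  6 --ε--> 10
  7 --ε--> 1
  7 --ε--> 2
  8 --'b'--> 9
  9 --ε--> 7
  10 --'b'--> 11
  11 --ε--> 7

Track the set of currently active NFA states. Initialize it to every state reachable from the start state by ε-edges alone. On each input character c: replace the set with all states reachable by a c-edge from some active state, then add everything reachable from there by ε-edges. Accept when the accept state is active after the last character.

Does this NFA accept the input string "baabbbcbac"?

start: ε-closure({0}) = {0,1,2,3,4,6,8,10}
'b' @ 1: {1,2,3,4,6,7,8,9,10,11}  (accept∈set)
'a' @ 2: {}  — state set empty
rest 'abbbcbac' ignored (set empty)
after full input: {}  (accept=1 not in)

Answer: REJECT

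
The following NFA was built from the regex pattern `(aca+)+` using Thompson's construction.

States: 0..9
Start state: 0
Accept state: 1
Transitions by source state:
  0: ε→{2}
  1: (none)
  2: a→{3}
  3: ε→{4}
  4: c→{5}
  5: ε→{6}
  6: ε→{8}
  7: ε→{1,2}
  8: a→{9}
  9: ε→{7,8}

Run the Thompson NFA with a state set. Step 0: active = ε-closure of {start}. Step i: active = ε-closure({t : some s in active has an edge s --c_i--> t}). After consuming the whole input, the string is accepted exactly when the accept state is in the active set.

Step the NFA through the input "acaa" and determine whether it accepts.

Answer: ACCEPT

Steps:
start: ε-closure({0}) = {0,2}
'a' @ 1: {3,4}
'c' @ 2: {5,6,8}
'a' @ 3: {1,2,7,8,9}  [accepting]
'a' @ 4: {1,2,3,4,7,8,9}  [accepting]
end set {1,2,3,4,7,8,9} — state 1 in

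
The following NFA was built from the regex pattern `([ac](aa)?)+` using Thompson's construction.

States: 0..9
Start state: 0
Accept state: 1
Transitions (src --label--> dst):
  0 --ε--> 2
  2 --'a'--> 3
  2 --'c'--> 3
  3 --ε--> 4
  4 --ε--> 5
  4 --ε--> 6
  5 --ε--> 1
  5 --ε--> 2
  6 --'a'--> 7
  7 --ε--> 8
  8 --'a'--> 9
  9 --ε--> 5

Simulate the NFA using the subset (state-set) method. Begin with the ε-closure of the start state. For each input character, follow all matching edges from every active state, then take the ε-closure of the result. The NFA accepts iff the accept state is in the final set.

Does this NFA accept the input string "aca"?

Answer: ACCEPT

Trace:
start: ε-closure({0}) = {0,2}
'a' @ 1: {1,2,3,4,5,6}  (accept∈set)
'c' @ 2: {1,2,3,4,5,6}  (accept∈set)
'a' @ 3: {1,2,3,4,5,6,7,8}  (accept∈set)
final: {1,2,3,4,5,6,7,8}; accept 1 in set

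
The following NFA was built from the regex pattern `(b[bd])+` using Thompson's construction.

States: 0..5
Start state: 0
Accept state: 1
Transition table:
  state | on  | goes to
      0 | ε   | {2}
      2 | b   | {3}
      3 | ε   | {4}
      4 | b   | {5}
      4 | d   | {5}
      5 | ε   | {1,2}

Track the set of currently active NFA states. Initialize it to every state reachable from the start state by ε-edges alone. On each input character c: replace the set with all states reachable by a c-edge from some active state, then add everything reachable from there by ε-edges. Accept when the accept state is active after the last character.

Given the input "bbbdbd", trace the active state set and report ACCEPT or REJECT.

Answer: ACCEPT

Trace:
start: ε-closure({0}) = {0,2}
'b' @ 1: {3,4}
'b' @ 2: {1,2,5}  ✓accept
'b' @ 3: {3,4}
'd' @ 4: {1,2,5}  ✓accept
'b' @ 5: {3,4}
'd' @ 6: {1,2,5}  ✓accept
after full input: {1,2,5}  (accept=1 in)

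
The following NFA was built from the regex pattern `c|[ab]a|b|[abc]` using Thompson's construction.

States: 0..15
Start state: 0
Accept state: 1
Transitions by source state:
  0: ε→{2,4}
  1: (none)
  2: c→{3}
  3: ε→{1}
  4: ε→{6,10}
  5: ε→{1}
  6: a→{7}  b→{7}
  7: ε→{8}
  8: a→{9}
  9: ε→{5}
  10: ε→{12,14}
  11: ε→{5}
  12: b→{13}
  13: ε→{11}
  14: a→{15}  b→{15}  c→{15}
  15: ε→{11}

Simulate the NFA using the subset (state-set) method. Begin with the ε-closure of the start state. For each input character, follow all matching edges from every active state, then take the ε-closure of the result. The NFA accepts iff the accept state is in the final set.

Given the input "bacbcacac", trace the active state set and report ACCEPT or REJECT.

start: ε-closure({0}) = {0,2,4,6,10,12,14}
'b' @ 1: {1,5,7,8,11,13,15}  ✓accept
'a' @ 2: {1,5,9}  ✓accept
'c' @ 3: {}  — dead — no transitions
rest 'bcacac' ignored (set empty)
end set {} — state 1 not in

Answer: REJECT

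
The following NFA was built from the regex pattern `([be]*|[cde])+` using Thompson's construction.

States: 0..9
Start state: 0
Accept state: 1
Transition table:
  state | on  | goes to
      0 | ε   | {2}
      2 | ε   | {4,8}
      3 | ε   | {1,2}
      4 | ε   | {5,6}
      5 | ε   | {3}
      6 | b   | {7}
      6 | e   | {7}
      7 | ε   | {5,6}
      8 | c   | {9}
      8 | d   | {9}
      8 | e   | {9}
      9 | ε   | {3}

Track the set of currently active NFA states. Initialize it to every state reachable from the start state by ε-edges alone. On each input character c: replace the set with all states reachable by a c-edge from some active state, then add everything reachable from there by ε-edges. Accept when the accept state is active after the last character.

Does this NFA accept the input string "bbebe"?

Answer: ACCEPT

Trace:
S₀ = ε-closure({0}) = {0,1,2,3,4,5,6,8}
'b' @ 1: {1,2,3,4,5,6,7,8}  [accepting]
'b' @ 2: {1,2,3,4,5,6,7,8}  [accepting]
'e' @ 3: {1,2,3,4,5,6,7,8,9}  [accepting]
'b' @ 4: {1,2,3,4,5,6,7,8}  [accepting]
'e' @ 5: {1,2,3,4,5,6,7,8,9}  [accepting]
end set {1,2,3,4,5,6,7,8,9} — state 1 in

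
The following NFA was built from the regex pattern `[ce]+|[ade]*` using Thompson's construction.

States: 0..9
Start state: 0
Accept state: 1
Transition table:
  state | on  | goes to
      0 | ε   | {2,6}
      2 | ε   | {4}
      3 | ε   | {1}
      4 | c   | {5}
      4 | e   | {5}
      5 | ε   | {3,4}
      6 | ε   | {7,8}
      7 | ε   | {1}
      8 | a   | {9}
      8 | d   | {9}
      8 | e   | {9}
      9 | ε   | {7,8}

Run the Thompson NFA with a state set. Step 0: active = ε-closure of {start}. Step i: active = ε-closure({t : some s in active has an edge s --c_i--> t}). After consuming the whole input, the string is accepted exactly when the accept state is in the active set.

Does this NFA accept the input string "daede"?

Answer: ACCEPT

Steps:
initial (ε-close {0}): {0,1,2,4,6,7,8}
'd' @ 1: {1,7,8,9}  (accept∈set)
'a' @ 2: {1,7,8,9}  (accept∈set)
'e' @ 3: {1,7,8,9}  (accept∈set)
'd' @ 4: {1,7,8,9}  (accept∈set)
'e' @ 5: {1,7,8,9}  (accept∈set)
final: {1,7,8,9}; accept 1 in set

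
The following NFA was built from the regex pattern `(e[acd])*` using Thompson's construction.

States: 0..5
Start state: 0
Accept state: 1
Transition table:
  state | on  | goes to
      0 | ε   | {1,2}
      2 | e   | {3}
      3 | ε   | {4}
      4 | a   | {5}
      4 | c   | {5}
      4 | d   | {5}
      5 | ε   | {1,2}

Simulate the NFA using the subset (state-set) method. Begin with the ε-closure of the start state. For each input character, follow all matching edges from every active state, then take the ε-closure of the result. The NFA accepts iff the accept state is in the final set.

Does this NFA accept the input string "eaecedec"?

Answer: ACCEPT

Trace:
start: ε-closure({0}) = {0,1,2}
'e' @ 1: {3,4}
'a' @ 2: {1,2,5}  [accepting]
'e' @ 3: {3,4}
'c' @ 4: {1,2,5}  [accepting]
'e' @ 5: {3,4}
'd' @ 6: {1,2,5}  [accepting]
'e' @ 7: {3,4}
'c' @ 8: {1,2,5}  [accepting]
after full input: {1,2,5}  (accept=1 in)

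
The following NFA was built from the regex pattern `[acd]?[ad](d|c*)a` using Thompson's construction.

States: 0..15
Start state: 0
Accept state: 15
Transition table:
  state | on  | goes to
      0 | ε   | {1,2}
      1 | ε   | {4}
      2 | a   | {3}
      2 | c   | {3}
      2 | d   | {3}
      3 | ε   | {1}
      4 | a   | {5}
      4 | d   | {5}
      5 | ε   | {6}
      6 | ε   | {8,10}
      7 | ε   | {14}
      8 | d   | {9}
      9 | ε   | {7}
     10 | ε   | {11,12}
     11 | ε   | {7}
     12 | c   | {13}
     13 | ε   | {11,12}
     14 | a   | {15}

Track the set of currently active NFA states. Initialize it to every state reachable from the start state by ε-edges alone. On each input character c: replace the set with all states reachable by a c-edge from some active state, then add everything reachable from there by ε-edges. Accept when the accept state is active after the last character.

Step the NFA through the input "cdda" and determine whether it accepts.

Answer: ACCEPT

Steps:
S₀ = ε-closure({0}) = {0,1,2,4}
'c' @ 1: {1,3,4}
'd' @ 2: {5,6,7,8,10,11,12,14}
'd' @ 3: {7,9,14}
'a' @ 4: {15}  (accept∈set)
end set {15} — state 15 in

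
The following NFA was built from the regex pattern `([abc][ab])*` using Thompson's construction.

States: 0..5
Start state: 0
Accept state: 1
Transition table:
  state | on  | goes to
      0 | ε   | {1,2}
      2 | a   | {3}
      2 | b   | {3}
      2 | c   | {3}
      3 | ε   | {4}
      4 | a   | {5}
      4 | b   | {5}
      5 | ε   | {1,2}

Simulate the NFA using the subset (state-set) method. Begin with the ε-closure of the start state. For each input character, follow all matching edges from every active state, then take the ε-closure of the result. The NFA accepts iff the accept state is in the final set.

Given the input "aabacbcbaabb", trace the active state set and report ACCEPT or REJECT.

initial (ε-close {0}): {0,1,2}
'a' @ 1: {3,4}
'a' @ 2: {1,2,5}  (accept∈set)
'b' @ 3: {3,4}
'a' @ 4: {1,2,5}  (accept∈set)
'c' @ 5: {3,4}
'b' @ 6: {1,2,5}  (accept∈set)
'c' @ 7: {3,4}
'b' @ 8: {1,2,5}  (accept∈set)
'a' @ 9: {3,4}
'a' @ 10: {1,2,5}  (accept∈set)
'b' @ 11: {3,4}
'b' @ 12: {1,2,5}  (accept∈set)
end set {1,2,5} — state 1 in

Answer: ACCEPT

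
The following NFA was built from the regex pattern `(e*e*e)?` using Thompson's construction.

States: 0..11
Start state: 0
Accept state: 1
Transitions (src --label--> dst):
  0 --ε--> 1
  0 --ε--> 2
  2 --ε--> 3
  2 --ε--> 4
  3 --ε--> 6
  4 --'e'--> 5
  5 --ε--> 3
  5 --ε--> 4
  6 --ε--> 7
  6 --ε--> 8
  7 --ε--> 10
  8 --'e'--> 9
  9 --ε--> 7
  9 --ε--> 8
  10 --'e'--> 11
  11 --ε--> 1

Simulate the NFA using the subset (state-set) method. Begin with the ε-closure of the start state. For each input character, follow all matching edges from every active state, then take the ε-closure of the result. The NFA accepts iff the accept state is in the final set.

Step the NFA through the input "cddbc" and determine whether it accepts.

S₀ = ε-closure({0}) = {0,1,2,3,4,6,7,8,10}
'c' @ 1: {}  — no active states
rest 'ddbc' ignored (set empty)
end set {} — state 1 not in

Answer: REJECT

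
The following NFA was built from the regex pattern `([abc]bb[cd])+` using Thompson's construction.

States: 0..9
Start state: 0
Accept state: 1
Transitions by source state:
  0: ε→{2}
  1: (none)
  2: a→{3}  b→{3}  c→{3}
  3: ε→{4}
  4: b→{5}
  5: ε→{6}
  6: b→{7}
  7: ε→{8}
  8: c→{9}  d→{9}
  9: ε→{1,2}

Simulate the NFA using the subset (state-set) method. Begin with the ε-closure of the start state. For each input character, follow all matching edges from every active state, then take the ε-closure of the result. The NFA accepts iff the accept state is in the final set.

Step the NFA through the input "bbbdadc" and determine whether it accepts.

initial (ε-close {0}): {0,2}
'b' @ 1: {3,4}
'b' @ 2: {5,6}
'b' @ 3: {7,8}
'd' @ 4: {1,2,9}  ✓accept
'a' @ 5: {3,4}
'd' @ 6: {}  — state set empty
rest 'c' ignored (set empty)
final: {}; accept 1 not in set

Answer: REJECT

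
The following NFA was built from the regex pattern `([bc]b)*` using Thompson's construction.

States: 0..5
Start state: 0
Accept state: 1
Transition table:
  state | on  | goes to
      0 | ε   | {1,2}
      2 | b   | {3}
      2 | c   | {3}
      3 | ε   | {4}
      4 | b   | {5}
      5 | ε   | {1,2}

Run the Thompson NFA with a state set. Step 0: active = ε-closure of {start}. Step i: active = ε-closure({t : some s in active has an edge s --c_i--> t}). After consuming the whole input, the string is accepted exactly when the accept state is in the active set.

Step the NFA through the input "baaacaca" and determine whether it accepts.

start: ε-closure({0}) = {0,1,2}
'b' @ 1: {3,4}
'a' @ 2: {}  — dead — no transitions
rest 'aacaca' ignored (set empty)
final: {}; accept 1 not in set

Answer: REJECT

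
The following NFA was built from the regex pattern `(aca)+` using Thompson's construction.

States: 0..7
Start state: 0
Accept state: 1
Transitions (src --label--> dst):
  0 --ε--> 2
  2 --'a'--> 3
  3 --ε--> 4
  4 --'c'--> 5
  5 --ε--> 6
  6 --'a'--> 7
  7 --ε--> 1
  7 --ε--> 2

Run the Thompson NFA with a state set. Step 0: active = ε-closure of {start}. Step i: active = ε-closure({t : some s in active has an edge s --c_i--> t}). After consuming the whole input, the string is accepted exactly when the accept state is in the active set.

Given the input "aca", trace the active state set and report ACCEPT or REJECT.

Answer: ACCEPT

Derivation:
start: ε-closure({0}) = {0,2}
'a' @ 1: {3,4}
'c' @ 2: {5,6}
'a' @ 3: {1,2,7}  [accepting]
end set {1,2,7} — state 1 in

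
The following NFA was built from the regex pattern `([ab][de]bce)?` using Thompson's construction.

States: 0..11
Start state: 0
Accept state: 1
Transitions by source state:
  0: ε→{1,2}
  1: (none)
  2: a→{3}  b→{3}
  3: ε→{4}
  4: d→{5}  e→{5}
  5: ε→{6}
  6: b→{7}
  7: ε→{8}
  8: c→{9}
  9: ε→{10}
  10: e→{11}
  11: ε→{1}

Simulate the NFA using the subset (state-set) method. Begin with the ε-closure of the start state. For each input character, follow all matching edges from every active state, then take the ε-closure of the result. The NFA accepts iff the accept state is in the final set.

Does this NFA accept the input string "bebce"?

start: ε-closure({0}) = {0,1,2}
'b' @ 1: {3,4}
'e' @ 2: {5,6}
'b' @ 3: {7,8}
'c' @ 4: {9,10}
'e' @ 5: {1,11}  [accepting]
final: {1,11}; accept 1 in set

Answer: ACCEPT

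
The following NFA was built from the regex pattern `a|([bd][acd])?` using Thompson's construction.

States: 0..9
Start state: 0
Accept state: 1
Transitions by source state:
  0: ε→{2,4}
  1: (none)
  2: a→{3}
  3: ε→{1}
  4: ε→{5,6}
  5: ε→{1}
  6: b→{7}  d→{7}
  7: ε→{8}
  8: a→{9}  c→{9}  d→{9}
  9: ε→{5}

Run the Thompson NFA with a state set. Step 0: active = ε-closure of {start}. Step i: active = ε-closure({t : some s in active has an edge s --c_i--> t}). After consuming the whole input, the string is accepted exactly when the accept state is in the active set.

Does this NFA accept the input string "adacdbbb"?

initial (ε-close {0}): {0,1,2,4,5,6}
'a' @ 1: {1,3}  (accept∈set)
'd' @ 2: {}  — dead — no transitions
rest 'acdbbb' ignored (set empty)
after full input: {}  (accept=1 not in)

Answer: REJECT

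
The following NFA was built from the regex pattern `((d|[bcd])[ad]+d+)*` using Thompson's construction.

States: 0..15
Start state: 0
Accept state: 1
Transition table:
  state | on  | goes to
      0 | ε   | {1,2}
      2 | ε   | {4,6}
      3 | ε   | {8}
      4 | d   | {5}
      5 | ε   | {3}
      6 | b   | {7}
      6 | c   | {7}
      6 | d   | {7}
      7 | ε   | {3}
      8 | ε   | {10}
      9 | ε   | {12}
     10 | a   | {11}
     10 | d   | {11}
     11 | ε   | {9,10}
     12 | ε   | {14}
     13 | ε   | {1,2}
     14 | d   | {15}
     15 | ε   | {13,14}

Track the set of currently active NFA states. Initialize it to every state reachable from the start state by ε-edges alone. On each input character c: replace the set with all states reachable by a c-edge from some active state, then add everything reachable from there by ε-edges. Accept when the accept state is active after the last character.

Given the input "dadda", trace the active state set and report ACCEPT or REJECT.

Answer: REJECT

Trace:
S₀ = ε-closure({0}) = {0,1,2,4,6}
'd' @ 1: {3,5,7,8,10}
'a' @ 2: {9,10,11,12,14}
'd' @ 3: {1,2,4,6,9,10,11,12,13,14,15}  ✓accept
'd' @ 4: {1,2,3,4,5,6,7,8,9,10,11,12,13,14,15}  ✓accept
'a' @ 5: {9,10,11,12,14}
after full input: {9,10,11,12,14}  (accept=1 not in)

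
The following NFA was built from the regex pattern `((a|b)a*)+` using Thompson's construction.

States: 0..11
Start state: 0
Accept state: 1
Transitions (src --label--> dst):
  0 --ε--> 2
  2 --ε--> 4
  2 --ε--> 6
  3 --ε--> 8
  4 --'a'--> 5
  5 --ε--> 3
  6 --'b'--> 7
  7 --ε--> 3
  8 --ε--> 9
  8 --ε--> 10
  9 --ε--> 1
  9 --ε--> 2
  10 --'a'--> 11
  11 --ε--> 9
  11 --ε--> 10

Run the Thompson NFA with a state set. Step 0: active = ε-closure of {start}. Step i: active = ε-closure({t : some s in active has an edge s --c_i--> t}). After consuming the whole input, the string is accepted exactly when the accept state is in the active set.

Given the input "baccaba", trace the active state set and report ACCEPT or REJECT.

S₀ = ε-closure({0}) = {0,2,4,6}
'b' @ 1: {1,2,3,4,6,7,8,9,10}  [accepting]
'a' @ 2: {1,2,3,4,5,6,8,9,10,11}  [accepting]
'c' @ 3: {}  — no active states
rest 'caba' ignored (set empty)
after full input: {}  (accept=1 not in)

Answer: REJECT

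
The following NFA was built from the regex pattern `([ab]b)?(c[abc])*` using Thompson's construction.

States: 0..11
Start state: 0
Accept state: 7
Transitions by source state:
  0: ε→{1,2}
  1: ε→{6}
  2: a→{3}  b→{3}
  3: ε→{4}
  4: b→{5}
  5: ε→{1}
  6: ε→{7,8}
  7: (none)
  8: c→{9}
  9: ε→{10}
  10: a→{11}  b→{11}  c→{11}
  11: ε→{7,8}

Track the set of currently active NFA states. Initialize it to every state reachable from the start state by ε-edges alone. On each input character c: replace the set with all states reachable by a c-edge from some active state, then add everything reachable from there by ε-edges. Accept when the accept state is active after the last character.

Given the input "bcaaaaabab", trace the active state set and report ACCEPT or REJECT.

Answer: REJECT

Trace:
initial (ε-close {0}): {0,1,2,6,7,8}
'b' @ 1: {3,4}
'c' @ 2: {}  — state set empty
rest 'aaaaabab' ignored (set empty)
end set {} — state 7 not in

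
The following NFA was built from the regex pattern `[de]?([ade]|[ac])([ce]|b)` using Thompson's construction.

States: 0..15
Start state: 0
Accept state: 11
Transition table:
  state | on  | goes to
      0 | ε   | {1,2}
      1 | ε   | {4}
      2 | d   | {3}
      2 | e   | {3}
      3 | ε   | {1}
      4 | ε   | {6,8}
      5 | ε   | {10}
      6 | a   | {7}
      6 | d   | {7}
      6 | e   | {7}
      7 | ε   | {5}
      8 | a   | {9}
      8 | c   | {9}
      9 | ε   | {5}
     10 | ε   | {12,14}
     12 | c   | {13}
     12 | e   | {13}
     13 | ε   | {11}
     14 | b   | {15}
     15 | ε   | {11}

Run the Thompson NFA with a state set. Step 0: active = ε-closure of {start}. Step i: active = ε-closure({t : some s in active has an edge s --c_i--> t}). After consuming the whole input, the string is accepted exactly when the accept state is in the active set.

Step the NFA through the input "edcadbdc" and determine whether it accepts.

initial (ε-close {0}): {0,1,2,4,6,8}
'e' @ 1: {1,3,4,5,6,7,8,10,12,14}
'd' @ 2: {5,7,10,12,14}
'c' @ 3: {11,13}  [accepting]
'a' @ 4: {}  — dead — no transitions
rest 'dbdc' ignored (set empty)
end set {} — state 11 not in

Answer: REJECT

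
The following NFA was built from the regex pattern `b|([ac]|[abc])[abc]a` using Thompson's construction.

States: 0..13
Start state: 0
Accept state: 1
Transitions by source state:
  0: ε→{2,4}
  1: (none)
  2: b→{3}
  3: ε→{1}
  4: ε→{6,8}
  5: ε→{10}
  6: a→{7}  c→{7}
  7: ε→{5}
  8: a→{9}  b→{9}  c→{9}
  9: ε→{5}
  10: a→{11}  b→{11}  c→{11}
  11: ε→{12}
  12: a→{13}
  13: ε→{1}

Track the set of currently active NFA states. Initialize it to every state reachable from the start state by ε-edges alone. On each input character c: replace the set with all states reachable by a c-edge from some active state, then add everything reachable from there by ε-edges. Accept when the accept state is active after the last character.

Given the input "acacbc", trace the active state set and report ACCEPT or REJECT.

initial (ε-close {0}): {0,2,4,6,8}
'a' @ 1: {5,7,9,10}
'c' @ 2: {11,12}
'a' @ 3: {1,13}  ✓accept
'c' @ 4: {}  — no active states
rest 'bc' ignored (set empty)
after full input: {}  (accept=1 not in)

Answer: REJECT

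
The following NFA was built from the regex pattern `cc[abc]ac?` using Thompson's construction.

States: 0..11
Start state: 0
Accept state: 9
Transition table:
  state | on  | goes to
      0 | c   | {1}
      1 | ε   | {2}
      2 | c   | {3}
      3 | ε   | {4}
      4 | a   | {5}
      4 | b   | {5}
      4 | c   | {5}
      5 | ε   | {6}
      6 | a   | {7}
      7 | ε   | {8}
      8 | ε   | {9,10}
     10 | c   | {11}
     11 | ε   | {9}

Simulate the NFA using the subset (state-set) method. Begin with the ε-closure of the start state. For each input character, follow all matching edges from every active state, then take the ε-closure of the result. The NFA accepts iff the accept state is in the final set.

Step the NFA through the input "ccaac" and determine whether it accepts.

initial (ε-close {0}): {0}
'c' @ 1: {1,2}
'c' @ 2: {3,4}
'a' @ 3: {5,6}
'a' @ 4: {7,8,9,10}  (accept∈set)
'c' @ 5: {9,11}  (accept∈set)
after full input: {9,11}  (accept=9 in)

Answer: ACCEPT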